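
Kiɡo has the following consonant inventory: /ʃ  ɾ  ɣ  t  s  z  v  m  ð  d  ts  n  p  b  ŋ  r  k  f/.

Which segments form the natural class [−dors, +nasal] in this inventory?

m, n

Eliminate segments failing any feature: /ʃ, ɾ, t, s, z, v, ð, d, ts, p, b, r, f/ are [−nasal]; /ɣ, ŋ, k/ are [+dorsal]. The remaining /m, n/ satisfy [−dorsal], [+nasal].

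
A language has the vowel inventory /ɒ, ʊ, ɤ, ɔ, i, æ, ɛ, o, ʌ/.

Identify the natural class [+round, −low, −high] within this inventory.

ɔ, o

Eliminate segments failing any feature: /ɒ/ is [+low]; /ʊ/ is [+high]; /ɤ, i, æ, ɛ, ʌ/ are [−round]. The remaining /ɔ, o/ satisfy [+round], [−low], [−high].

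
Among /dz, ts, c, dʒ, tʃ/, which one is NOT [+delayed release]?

/c/ is the voiceless palatal stop, which is [-delayed release]; the rest — /dʒ, dz, ts, tʃ/ — are [+delayed release].

c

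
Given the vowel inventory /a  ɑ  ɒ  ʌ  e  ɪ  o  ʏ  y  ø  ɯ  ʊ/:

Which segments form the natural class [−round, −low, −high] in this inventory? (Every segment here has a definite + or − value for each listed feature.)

ʌ, e

Eliminate segments failing any feature: /a, ɑ/ are [+low]; /ɒ, o, ʏ, y, ø, ʊ/ are [+round]; /ɪ, ɯ/ are [+high]. The remaining /ʌ, e/ satisfy [−round], [−low], [−high].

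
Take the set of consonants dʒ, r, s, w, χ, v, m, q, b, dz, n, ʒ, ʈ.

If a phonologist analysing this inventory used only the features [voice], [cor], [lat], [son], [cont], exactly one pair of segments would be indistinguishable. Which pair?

dz, dʒ

Both /dz/ and /dʒ/ are [+voice], [+coronal], [-lateral], [-sonorant], [-continuant]. Since the list omits [anterior] and [distributed] — which do distinguish the voiced alveolar affricate from the voiced postalveolar affricate — this pair collapses; all other pairs remain distinct.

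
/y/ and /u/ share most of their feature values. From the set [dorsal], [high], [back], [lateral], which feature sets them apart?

The two segments share [+dorsal], [+high], [−lateral]. The only feature from the list on which they differ: /y/ is [−back] while /u/ is [+back].

[back]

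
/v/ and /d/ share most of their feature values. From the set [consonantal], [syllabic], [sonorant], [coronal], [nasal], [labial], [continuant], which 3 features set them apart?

The two segments share [+consonantal], [-syllabic], [-sonorant], [-nasal]. The only features from the list on which they differ: /v/ is [+continuant] while /d/ is [-continuant]; /v/ is [+labial] while /d/ is [-labial]; /v/ is [-coronal] while /d/ is [+coronal].

[continuant], [labial], [coronal]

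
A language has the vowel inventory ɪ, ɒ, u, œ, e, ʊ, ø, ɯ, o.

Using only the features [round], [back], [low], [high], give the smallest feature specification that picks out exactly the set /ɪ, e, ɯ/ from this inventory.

Every target segment is [-round] and no other inventory member is, so one feature is enough.

[-round]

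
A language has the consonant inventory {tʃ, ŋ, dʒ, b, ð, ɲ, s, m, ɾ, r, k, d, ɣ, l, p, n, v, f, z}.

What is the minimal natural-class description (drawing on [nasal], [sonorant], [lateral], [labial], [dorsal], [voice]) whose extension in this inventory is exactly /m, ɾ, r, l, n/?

[+sonorant, −dorsal]

/m, ɾ, r, l, n/ are all [+sonorant], [−dorsal], and no other segment in the inventory matches both values. Dropping any one of them over-generates: [−dorsal] alone would also admit /tʃ, dʒ, b, ð, …/; [+sonorant] alone would also admit /ŋ, ɲ/. No other single listed feature picks out exactly this set either, so fewer than two features will not do.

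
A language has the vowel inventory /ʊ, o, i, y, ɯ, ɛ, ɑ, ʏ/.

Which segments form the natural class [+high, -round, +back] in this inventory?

ɯ

Eliminate segments failing any feature: /ʊ, y, ʏ/ are [+round]; /o, ɛ, ɑ/ are [-high]; /i/ is [-back]. The remaining /ɯ/ satisfy [+high], [-round], [+back].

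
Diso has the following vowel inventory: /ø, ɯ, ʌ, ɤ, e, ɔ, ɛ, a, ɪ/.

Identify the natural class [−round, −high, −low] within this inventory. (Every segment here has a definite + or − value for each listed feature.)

The [−round] segments are /ɯ, ʌ, ɤ, e, ɛ, a, ɪ/.
Then [−high] gives /ʌ, ɤ, e, ɛ, a/.
Then [−low] leaves /ʌ, ɤ, e, ɛ/.

ʌ, ɤ, e, ɛ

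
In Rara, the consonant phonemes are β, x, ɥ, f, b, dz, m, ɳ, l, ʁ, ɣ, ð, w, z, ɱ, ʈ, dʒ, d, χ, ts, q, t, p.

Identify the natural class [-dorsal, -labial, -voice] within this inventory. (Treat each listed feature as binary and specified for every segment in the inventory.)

Checking each segment against [-dorsal], [-labial], [-voice]: /ʈ/ (voiceless retroflex stop), /ts/ (voiceless alveolar affricate), /t/ (voiceless alveolar stop) satisfy every feature; every other segment in the inventory fails at least one.

ʈ, ts, t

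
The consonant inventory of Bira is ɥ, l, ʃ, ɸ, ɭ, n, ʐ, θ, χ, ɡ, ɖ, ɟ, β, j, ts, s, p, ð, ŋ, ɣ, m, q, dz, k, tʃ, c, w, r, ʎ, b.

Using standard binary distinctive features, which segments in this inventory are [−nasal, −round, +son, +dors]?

j, ʎ

First, the [−nasal] segments are /ɥ, l, ʃ, ɸ, ɭ, ʐ, θ, χ, ɡ, ɖ, ɟ, β, j, ts, s, p, ð, ɣ, q, dz, k, tʃ, c, w, r, ʎ, b/.
Among these, [−round] gives /l, ʃ, ɸ, ɭ, ʐ, θ, χ, ɡ, ɖ, ɟ, β, j, ts, s, p, ð, ɣ, q, dz, k, tʃ, c, r, ʎ, b/.
Within that set, [+sonorant] gives /l, ɭ, j, r, ʎ/.
Then [+dorsal] leaves /j, ʎ/.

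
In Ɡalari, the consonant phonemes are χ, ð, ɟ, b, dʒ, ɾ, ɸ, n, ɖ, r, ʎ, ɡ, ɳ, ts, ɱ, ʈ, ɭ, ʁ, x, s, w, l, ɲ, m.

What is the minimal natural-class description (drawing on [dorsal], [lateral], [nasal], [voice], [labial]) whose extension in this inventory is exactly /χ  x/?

Every target segment is [−voice], [+dorsal]; each remaining inventory member fails at least one of these. Each conjunct is needed — [+dorsal] alone would also admit /ɟ, ʎ, ɡ, ʁ, …/; [−voice] alone would also admit /ɸ, ts, ʈ, s/ — and no other single listed feature has exactly this extension, so two is the minimum.

[−voice, +dorsal]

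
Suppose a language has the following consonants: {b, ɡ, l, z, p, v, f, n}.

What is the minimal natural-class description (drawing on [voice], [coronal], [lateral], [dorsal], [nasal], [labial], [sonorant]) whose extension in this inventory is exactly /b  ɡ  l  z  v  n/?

Every target segment is [+voice] and no other inventory member is, so one feature is enough.

[+voice]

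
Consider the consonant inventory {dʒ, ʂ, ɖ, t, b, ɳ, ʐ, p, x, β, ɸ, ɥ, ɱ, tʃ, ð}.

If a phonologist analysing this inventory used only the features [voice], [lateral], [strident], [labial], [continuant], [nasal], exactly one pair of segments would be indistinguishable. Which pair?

On the given features, /ɥ/ and /β/ have an identical profile: [+voice], [−lateral], [−strident], [+labial], [+continuant], [−nasal]. No other two segments in the inventory coincide on all 6 features. (They do differ in [sonorant], [round] and [dorsal], which are not among the given features.)

ɥ, β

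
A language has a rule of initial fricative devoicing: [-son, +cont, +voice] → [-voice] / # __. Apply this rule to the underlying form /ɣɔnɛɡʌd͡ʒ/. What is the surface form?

The only segment in the rule's environment that also matches [-son, +cont, +voice] is /ɣ/. Applying [-voice] turns the voiced velar fricative into /x/ (voiceless velar fricative), giving [xɔnɛɡʌd͡ʒ].

[xɔnɛɡʌd͡ʒ]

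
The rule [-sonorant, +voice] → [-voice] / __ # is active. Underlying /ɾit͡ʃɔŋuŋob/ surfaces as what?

/b/ satisfies [-sonorant, +voice] and sits in __ #. The [-voice] counterpart of the voiced bilabial stop is /p/. Other segments in /ɾit͡ʃɔŋuŋob/ either fail the structural description or are not in the environment, so the surface form is [ɾit͡ʃɔŋuŋop].

[ɾit͡ʃɔŋuŋop]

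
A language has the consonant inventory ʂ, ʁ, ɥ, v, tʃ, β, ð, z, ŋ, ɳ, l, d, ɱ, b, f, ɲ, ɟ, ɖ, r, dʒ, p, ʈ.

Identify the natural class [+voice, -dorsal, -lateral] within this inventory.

v, β, ð, z, ɳ, d, ɱ, b, ɖ, r, dʒ

First, the [+voice] segments are /ʁ, ɥ, v, β, ð, z, ŋ, ɳ, l, d, ɱ, b, ɲ, ɟ, ɖ, r, dʒ/.
Among these, [-dorsal] gives /v, β, ð, z, ɳ, l, d, ɱ, b, ɖ, r, dʒ/.
Of those, [-lateral] leaves /v, β, ð, z, ɳ, d, ɱ, b, ɖ, r, dʒ/.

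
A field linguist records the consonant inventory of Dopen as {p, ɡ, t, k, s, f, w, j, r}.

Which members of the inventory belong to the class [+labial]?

The feature [labial] marks segments articulated with one or both lips. In this inventory /p, f, w/ have that property, so they are [+labial]; /ɡ, t, k, s, j, r/ are [−labial].

p, f, w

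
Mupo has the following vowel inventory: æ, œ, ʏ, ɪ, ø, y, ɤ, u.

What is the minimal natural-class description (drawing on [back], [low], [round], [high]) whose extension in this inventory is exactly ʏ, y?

[+high, -back, +round]

Every target segment is [+high], [-back], [+round]; each remaining inventory member fails at least one of these. Each conjunct is needed — [-back, +round] alone would also admit /œ, ø/; [+high, +round] alone would also admit /u/; [+high, -back] alone would also admit /ɪ/ — and no other combination of two listed features has exactly this extension, so three is the minimum.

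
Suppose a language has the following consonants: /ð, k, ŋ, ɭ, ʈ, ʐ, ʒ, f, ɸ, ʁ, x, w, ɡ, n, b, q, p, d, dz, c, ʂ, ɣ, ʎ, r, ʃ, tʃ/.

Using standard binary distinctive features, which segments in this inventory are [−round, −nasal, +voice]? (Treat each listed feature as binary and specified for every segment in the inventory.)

Checking each segment against [−round], [−nasal], [+voice]: /ð/ (voiced dental fricative), /ɭ/ (retroflex lateral approximant), /ʐ/ (voiced retroflex fricative), /ʒ/ (voiced postalveolar fricative), /ʁ/ (voiced uvular fricative), /ɡ/ (voiced velar stop), among others, satisfy every feature; every other segment in the inventory fails at least one.

ð, ɭ, ʐ, ʒ, ʁ, ɡ, b, d, dz, ɣ, ʎ, r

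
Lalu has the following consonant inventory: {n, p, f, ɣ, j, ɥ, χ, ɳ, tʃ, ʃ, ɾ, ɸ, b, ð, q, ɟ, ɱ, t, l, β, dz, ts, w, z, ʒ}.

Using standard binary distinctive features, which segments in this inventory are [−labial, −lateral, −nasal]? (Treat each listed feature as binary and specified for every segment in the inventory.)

ɣ, j, χ, tʃ, ʃ, ɾ, ð, q, ɟ, t, dz, ts, z, ʒ

Eliminate segments failing any feature: /n, ɳ/ are [+nasal]; /p, f, ɥ, ɸ, b, ɱ, β, w/ are [+labial]; /l/ is [+lateral]. The remaining /ɣ, j, χ, tʃ, ʃ, ɾ, ð, q, ɟ, t, dz, ts, z, ʒ/ satisfy [−labial], [−lateral], [−nasal].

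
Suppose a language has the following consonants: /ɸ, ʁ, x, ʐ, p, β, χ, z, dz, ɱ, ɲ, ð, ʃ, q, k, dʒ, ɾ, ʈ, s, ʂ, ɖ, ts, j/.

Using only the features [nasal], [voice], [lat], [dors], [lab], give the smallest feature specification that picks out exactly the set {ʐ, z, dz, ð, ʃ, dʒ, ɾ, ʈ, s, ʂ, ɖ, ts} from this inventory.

[−lab, −dors]

The class [−labial], [−dorsal] has exactly /ʐ, z, dz, ð, ʃ, dʒ, ɾ, ʈ, s, ʂ, ɖ, ts/ as its extension in this inventory. No smaller conjunction from the listed features achieves this: [−dorsal] alone would also admit /ɸ, p, β, ɱ/; [−labial] alone would also admit /ʁ, x, χ, ɲ, …/; and checking the remaining single features turns up none with this extension.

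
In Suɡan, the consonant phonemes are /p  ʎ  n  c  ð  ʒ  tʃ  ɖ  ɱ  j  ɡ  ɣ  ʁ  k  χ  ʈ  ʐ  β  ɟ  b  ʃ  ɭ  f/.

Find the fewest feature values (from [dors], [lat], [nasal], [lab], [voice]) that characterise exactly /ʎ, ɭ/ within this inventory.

Every target segment is [+lateral] and no other inventory member is, so one feature is enough.

[+lat]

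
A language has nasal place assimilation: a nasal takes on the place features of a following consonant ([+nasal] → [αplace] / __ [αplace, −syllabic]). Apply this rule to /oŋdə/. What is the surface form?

[ondə]

The only nasal preceding a consonant is /ŋ/ before /d/. /d/ is [+coronal], so /ŋ/ → /n/, giving [ondə].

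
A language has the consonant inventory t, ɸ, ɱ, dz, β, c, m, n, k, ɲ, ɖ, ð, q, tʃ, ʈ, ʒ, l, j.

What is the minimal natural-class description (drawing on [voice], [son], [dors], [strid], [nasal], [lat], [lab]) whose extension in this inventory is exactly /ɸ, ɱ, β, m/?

[+lab]

The target set is precisely the extension of [+labial] in this inventory.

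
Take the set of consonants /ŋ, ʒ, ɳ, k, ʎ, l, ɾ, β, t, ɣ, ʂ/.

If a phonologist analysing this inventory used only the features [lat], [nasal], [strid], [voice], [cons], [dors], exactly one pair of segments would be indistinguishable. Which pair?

On the given features, /ɾ/ and /β/ have an identical profile: [-lateral], [-nasal], [-strident], [+voice], [+consonantal], [-dorsal]. No other two segments in the inventory coincide on all 6 features. (They do differ in [sonorant], [labial] and [coronal], which are not among the given features.)

ɾ, β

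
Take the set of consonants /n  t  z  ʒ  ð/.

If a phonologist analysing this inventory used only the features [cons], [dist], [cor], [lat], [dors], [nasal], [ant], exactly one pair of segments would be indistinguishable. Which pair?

z, t

Both /z/ and /t/ are [+consonantal], [−distributed], [+coronal], [−lateral], [−dorsal], [−nasal], [+anterior]. Since the list omits [voice], [continuant] and [strident] — which do distinguish the voiced alveolar fricative from the voiceless alveolar stop — this pair collapses; all other pairs remain distinct.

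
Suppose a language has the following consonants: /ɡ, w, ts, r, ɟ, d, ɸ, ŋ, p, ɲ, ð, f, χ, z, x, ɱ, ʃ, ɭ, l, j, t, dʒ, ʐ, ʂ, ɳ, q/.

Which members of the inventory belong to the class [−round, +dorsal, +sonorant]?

ŋ, ɲ, j

Eliminate segments failing any feature: /ɡ, ɟ, χ, x, q/ are [−sonorant]; /w/ is [+round]; /ts, r, d, ɸ, p, ð, f, z, ɱ, ʃ, ɭ, l, t, dʒ, ʐ, ʂ, ɳ/ are [−dorsal]. The remaining /ŋ, ɲ, j/ satisfy [−round], [+dorsal], [+sonorant].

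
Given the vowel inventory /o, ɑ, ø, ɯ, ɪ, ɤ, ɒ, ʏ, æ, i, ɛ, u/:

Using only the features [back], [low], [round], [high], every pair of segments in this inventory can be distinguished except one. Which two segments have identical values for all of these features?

ɪ, i

/ɪ/ (high front unrounded lax vowel) and /i/ (high front unrounded tense vowel) are both [-back], [-low], [-round], [+high], so none of the listed features separates them. (They do differ in [tense], which is not among the given features.) Every other pair in the inventory differs on at least one listed feature.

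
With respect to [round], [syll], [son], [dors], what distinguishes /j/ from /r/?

/j/ (palatal glide) and /r/ (alveolar trill) agree on [-round], [-syllabic], [+sonorant]. They differ on [dorsal] (/j/ [+], /r/ [-]).

[dorsal]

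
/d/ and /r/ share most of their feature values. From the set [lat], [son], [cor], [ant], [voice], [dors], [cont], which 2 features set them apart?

The two segments share [−lateral], [+coronal], [+anterior], [+voice], [−dorsal]. The only features from the list on which they differ: /d/ is [−sonorant] while /r/ is [+sonorant]; /d/ is [−continuant] while /r/ is [+continuant].

[sonorant], [continuant]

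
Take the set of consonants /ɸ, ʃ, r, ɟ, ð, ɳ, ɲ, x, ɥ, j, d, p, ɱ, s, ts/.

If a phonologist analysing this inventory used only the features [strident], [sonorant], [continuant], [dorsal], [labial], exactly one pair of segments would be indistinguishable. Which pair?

s, ʃ

On the given features, /s/ and /ʃ/ have an identical profile: [+strident], [−sonorant], [+continuant], [−dorsal], [−labial]. No other two segments in the inventory coincide on all 5 features. (They do differ in [anterior] and [distributed], which are not among the given features.)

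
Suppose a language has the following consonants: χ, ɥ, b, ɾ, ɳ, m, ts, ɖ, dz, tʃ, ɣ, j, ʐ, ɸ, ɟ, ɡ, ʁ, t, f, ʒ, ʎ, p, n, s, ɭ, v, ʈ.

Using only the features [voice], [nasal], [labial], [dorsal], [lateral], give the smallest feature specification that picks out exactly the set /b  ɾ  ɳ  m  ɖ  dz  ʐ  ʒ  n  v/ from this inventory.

Every target segment is [+voice], [−lateral], [−dorsal]; each remaining inventory member fails at least one of these. Each conjunct is needed — [−lateral, −dorsal] alone would also admit /ts, tʃ, ɸ, t, …/; [+voice, −dorsal] alone would also admit /ɭ/; [+voice, −lateral] alone would also admit /ɥ, ɣ, j, ɟ, …/ — and no other combination of two listed features has exactly this extension, so three is the minimum.

[+voice, −lateral, −dorsal]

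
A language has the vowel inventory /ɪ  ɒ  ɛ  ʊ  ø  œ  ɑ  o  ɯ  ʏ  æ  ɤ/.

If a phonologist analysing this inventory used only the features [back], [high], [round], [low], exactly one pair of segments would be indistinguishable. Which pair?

On the given features, /ø/ and /œ/ have an identical profile: [−back], [−high], [+round], [−low]. No other two segments in the inventory coincide on all 4 features. (They do differ in [tense], which is not among the given features.)

ø, œ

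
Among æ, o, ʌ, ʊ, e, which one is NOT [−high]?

Every segment except /ʊ/ is [−high]. /ʊ/ (high back rounded lax vowel) is [+high], so it is the exception.

ʊ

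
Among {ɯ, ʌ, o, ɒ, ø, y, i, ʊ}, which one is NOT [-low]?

Every segment except /ɒ/ is [-low]. /ɒ/ (low back rounded vowel) is [+low], so it is the exception.

ɒ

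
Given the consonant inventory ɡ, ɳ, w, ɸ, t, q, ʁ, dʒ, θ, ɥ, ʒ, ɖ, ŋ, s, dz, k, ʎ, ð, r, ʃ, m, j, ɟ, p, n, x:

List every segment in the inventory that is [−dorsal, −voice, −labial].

t, θ, s, ʃ

First, the [−dorsal] segments are /ɳ, ɸ, t, dʒ, θ, ʒ, ɖ, s, dz, ð, r, ʃ, m, p, n/.
Then [−voice] gives /ɸ, t, θ, s, ʃ, p/.
Of those, [−labial] leaves /t, θ, s, ʃ/.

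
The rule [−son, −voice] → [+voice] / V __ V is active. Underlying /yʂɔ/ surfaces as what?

Only /ʂ/ occurs between two vowels (/y/ __ /ɔ/) and matches the structural description. It is a voiceless retroflex fricative, so [−son, −voice] holds; changing it to [+voice] with all other features held fixed yields /ʐ/ (voiced retroflex fricative). No other segment meets both the structural description and the environment, so the output is [yʐɔ].

[yʐɔ]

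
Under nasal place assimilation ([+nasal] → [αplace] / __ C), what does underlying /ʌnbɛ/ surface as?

[ʌmbɛ]

The only nasal preceding a consonant is /n/ before /b/. /b/ is [+labial], so /n/ → /m/, giving [ʌmbɛ].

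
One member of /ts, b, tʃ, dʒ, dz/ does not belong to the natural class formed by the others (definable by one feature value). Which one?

/dz, dʒ, ts, tʃ/ are all [+delayed release], but /b/ (voiced bilabial stop) is [−delayed release]. No other single segment can be removed to leave a set sharing one feature value that the removed segment lacks, so /b/ is the odd one out.

b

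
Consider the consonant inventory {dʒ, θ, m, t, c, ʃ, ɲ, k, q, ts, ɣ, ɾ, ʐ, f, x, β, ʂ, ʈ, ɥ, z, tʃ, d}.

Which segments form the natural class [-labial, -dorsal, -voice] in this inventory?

θ, t, ʃ, ts, ʂ, ʈ, tʃ

Eliminate segments failing any feature: /dʒ, ɾ, ʐ, z, d/ are [+voice]; /m, f, β, ɥ/ are [+labial]; /c, ɲ, k, q, ɣ, x/ are [+dorsal]. The remaining /θ, t, ʃ, ts, ʂ, ʈ, tʃ/ satisfy [-labial], [-dorsal], [-voice].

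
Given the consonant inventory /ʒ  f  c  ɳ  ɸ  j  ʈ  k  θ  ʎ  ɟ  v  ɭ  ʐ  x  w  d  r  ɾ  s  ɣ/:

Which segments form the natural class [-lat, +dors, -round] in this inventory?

c, j, k, ɟ, x, ɣ

Eliminate segments failing any feature: /ʒ, f, ɳ, ɸ, ʈ, θ, v, ʐ, d, r, ɾ, s/ are [-dorsal]; /ʎ, ɭ/ are [+lateral]; /w/ is [+round]. The remaining /c, j, k, ɟ, x, ɣ/ satisfy [-lateral], [+dorsal], [-round].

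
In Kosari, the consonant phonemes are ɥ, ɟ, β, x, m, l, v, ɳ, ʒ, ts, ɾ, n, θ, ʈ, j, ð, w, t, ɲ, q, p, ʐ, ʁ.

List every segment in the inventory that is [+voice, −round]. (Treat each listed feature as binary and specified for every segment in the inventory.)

ɟ, β, m, l, v, ɳ, ʒ, ɾ, n, j, ð, ɲ, ʐ, ʁ

Eliminate segments failing any feature: /ɥ, w/ are [+round]; /x, ts, θ, ʈ, t, q, p/ are [−voice]. The remaining /ɟ, β, m, l, v, ɳ, ʒ, ɾ, n, j, ð, ɲ, ʐ, ʁ/ satisfy [+voice], [−round].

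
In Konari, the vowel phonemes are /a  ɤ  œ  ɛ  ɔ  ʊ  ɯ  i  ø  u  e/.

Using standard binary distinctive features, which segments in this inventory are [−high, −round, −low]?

ɤ, ɛ, e

Eliminate segments failing any feature: /a/ is [+low]; /œ, ɔ, ø/ are [+round]; /ʊ, ɯ, i, u/ are [+high]. The remaining /ɤ, ɛ, e/ satisfy [−high], [−round], [−low].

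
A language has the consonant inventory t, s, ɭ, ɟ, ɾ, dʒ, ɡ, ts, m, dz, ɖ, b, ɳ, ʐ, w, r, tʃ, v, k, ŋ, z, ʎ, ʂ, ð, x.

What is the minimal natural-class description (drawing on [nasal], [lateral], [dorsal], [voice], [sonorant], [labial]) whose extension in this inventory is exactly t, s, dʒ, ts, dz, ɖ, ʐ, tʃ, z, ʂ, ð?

[−sonorant, −labial, −dorsal]

/t, s, dʒ, ts, dz, ɖ, ʐ, tʃ, z, ʂ, ð/ are all [−sonorant], [−labial], [−dorsal], and no other segment in the inventory matches all three values. Dropping any one of them over-generates: [−labial, −dorsal] alone would also admit /ɭ, ɾ, ɳ, r/; [−sonorant, −dorsal] alone would also admit /b, v/; [−sonorant, −labial] alone would also admit /ɟ, ɡ, k, x/. No other combination of two listed features picks out exactly this set either, so fewer than three features will not do.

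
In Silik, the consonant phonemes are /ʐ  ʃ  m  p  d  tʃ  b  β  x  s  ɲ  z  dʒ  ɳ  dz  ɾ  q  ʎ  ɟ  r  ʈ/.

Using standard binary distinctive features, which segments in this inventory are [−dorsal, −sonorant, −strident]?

p, d, b, β, ʈ

The [−dorsal] segments are /ʐ, ʃ, m, p, d, tʃ, b, β, s, z, dʒ, ɳ, dz, ɾ, r, ʈ/.
Then [−sonorant] gives /ʐ, ʃ, p, d, tʃ, b, β, s, z, dʒ, dz, ʈ/.
Of those, [−strident] leaves /p, d, b, β, ʈ/.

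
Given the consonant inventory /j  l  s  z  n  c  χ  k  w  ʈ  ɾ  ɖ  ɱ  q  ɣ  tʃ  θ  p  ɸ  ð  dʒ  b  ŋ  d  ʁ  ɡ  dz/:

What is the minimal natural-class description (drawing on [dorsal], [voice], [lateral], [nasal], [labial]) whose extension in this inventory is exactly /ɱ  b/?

[+voice, +labial, -dorsal]

The class [+voice], [+labial], [-dorsal] has exactly /ɱ, b/ as its extension in this inventory. No smaller conjunction from the listed features achieves this: [+labial, -dorsal] alone would also admit /p, ɸ/; [+voice, -dorsal] alone would also admit /l, z, n, ɾ, …/; [+voice, +labial] alone would also admit /w/; and checking the remaining two-feature bundles turns up none with this extension.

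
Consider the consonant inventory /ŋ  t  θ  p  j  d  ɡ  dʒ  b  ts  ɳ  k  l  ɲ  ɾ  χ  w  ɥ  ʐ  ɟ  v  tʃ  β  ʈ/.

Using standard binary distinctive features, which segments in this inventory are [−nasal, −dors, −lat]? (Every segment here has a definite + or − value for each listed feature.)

t, θ, p, d, dʒ, b, ts, ɾ, ʐ, v, tʃ, β, ʈ

The [−nasal] segments are /t, θ, p, j, d, ɡ, dʒ, b, ts, k, l, ɾ, χ, w, ɥ, ʐ, ɟ, v, tʃ, β, ʈ/.
Within that set, [−dorsal] gives /t, θ, p, d, dʒ, b, ts, l, ɾ, ʐ, v, tʃ, β, ʈ/.
Among these, [−lateral] leaves /t, θ, p, d, dʒ, b, ts, ɾ, ʐ, v, tʃ, β, ʈ/.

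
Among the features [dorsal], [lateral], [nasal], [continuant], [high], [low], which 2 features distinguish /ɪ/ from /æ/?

[high], [low]

The two segments share [+dorsal], [-lateral], [-nasal], [+continuant]. The only features from the list on which they differ: /ɪ/ is [+high] while /æ/ is [-high]; /ɪ/ is [-low] while /æ/ is [+low].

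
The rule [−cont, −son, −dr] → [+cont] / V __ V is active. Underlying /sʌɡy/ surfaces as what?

[sʌɣy]

The only segment in the rule's environment that also matches [−cont, −son, −dr] is /ɡ/. Applying [+continuant] turns the voiced velar stop into /ɣ/ (voiced velar fricative), giving [sʌɣy].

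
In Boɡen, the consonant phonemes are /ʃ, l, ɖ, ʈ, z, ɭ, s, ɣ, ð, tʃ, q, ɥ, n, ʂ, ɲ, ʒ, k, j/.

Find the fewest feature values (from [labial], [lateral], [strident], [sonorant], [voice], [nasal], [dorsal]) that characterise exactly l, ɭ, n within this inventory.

The class [+sonorant], [-dorsal] has exactly /l, ɭ, n/ as its extension in this inventory. No smaller conjunction from the listed features achieves this: [-dorsal] alone would also admit /ʃ, ɖ, ʈ, z, …/; [+sonorant] alone would also admit /ɥ, ɲ, j/; and checking the remaining single features turns up none with this extension.

[+sonorant, -dorsal]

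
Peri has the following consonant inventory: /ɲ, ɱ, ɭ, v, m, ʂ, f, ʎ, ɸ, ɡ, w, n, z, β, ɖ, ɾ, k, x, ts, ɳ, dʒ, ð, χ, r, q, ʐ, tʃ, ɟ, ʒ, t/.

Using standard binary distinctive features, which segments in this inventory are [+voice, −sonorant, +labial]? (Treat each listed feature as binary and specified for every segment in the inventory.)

Checking each segment against [+voice], [−sonorant], [+labial]: /v/ (voiced labiodental fricative), /β/ (voiced bilabial fricative) satisfy every feature; every other segment in the inventory fails at least one.

v, β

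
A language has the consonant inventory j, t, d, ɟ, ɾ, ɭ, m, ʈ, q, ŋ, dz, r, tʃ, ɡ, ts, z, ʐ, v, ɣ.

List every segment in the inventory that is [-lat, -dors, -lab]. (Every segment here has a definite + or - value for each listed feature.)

Checking each segment against [-lateral], [-dorsal], [-labial]: /t/ (voiceless alveolar stop), /d/ (voiced alveolar stop), /ɾ/ (alveolar tap), /ʈ/ (voiceless retroflex stop), /dz/ (voiced alveolar affricate), /r/ (alveolar trill), among others, satisfy every feature; every other segment in the inventory fails at least one.

t, d, ɾ, ʈ, dz, r, tʃ, ts, z, ʐ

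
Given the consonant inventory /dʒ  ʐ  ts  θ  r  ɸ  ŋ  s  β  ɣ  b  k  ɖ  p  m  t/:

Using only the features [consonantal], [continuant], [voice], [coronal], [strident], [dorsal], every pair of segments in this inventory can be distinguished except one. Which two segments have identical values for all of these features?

m, b

Both /m/ and /b/ are [+consonantal], [-continuant], [+voice], [-coronal], [-strident], [-dorsal]. Since the list omits [sonorant] and [nasal] — which do distinguish the bilabial nasal from the voiced bilabial stop — this pair collapses; all other pairs remain distinct.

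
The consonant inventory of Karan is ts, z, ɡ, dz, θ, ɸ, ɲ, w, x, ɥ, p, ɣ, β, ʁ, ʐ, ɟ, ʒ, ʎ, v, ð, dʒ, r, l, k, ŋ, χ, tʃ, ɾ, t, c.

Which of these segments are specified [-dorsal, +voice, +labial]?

β, v

First, the [-dorsal] segments are /ts, z, dz, θ, ɸ, p, β, ʐ, ʒ, v, ð, dʒ, r, l, tʃ, ɾ, t/.
Of those, [+voice] gives /z, dz, β, ʐ, ʒ, v, ð, dʒ, r, l, ɾ/.
Among these, [+labial] leaves /β, v/.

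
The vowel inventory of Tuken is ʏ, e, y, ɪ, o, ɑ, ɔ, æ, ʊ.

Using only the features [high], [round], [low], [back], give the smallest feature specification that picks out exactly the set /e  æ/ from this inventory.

The class [-high], [-back] has exactly /e, æ/ as its extension in this inventory. No smaller conjunction from the listed features achieves this: [-back] alone would also admit /ʏ, y, ɪ/; [-high] alone would also admit /o, ɑ, ɔ/; and checking the remaining single features turns up none with this extension.

[-high, -back]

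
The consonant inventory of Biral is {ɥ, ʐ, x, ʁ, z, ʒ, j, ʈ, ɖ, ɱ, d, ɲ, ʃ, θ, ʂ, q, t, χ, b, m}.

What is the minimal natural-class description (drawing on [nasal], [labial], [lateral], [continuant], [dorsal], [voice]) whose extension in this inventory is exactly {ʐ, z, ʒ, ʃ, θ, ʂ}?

Every target segment is [+continuant], [-dorsal]; each remaining inventory member fails at least one of these. Each conjunct is needed — [-dorsal] alone would also admit /ʈ, ɖ, ɱ, d, …/; [+continuant] alone would also admit /ɥ, x, ʁ, j, …/ — and no other single listed feature has exactly this extension, so two is the minimum.

[+continuant, -dorsal]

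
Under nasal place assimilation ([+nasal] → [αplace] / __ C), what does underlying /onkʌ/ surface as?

The only nasal preceding a consonant is /n/ before /k/. /k/ is [+dorsal], so /n/ → /ŋ/, giving [oŋkʌ].

[oŋkʌ]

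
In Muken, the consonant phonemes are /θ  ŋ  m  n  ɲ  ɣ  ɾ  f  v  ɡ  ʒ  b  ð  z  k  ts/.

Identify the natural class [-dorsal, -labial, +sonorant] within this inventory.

n, ɾ

Checking each segment against [-dorsal], [-labial], [+sonorant]: /n/ (alveolar nasal), /ɾ/ (alveolar tap) satisfy every feature; every other segment in the inventory fails at least one.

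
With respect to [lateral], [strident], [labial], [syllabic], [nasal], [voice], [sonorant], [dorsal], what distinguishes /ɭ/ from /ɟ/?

[sonorant], [lateral], [dorsal]

The two segments share [-strident], [-labial], [-syllabic], [-nasal], [+voice]. The only features from the list on which they differ: /ɭ/ is [+sonorant] while /ɟ/ is [-sonorant]; /ɭ/ is [+lateral] while /ɟ/ is [-lateral]; /ɭ/ is [-dorsal] while /ɟ/ is [+dorsal].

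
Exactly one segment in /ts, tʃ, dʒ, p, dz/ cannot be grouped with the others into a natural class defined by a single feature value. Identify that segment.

p

[delayed release] (equivalently [strident], [labial], [coronal]) groups all but one: /ts, dʒ, dz, tʃ/ share [+delayed release] while /p/ (voiceless bilabial stop) alone is [−delayed release]. Removing any other segment would not leave a single-feature class that excludes it.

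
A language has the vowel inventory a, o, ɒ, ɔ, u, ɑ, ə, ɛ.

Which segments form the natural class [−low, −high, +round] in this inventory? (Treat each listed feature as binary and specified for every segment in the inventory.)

o, ɔ

Eliminate segments failing any feature: /a, ɒ, ɑ/ are [+low]; /u/ is [+high]; /ə, ɛ/ are [−round]. The remaining /o, ɔ/ satisfy [−low], [−high], [+round].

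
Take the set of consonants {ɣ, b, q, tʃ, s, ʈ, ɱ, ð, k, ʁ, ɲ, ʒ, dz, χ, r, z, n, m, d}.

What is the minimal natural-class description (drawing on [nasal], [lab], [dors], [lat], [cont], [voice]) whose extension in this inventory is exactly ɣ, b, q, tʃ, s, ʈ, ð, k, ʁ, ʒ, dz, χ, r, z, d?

Every target segment is [-nasal] and no other inventory member is, so one feature is enough.

[-nasal]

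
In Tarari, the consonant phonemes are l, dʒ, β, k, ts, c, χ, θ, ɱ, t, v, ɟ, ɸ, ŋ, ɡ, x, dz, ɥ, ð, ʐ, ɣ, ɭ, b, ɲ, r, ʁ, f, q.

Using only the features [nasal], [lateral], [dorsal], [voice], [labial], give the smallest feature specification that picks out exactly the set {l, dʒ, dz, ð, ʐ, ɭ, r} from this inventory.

/l, dʒ, dz, ð, ʐ, ɭ, r/ are all [+voice], [-labial], [-dorsal], and no other segment in the inventory matches all three values. Dropping any one of them over-generates: [-labial, -dorsal] alone would also admit /ts, θ, t/; [+voice, -dorsal] alone would also admit /β, ɱ, v, b/; [+voice, -labial] alone would also admit /ɟ, ŋ, ɡ, ɣ, …/. No other combination of two listed features picks out exactly this set either, so fewer than three features will not do.

[+voice, -labial, -dorsal]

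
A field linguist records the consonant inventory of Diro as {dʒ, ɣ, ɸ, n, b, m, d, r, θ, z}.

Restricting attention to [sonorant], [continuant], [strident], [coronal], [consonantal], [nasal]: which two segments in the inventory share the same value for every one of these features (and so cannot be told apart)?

/ɣ/ (voiced velar fricative) and /ɸ/ (voiceless bilabial fricative) are both [−sonorant], [+continuant], [−strident], [−coronal], [+consonantal], [−nasal], so none of the listed features separates them. (They do differ in [voice], [labial] and [dorsal], which are not among the given features.) Every other pair in the inventory differs on at least one listed feature.

ɣ, ɸ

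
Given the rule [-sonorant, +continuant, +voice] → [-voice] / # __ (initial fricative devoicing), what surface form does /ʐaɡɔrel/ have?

Only the initial segment /ʐ/ is both word-initial and matches the structural description. It is a voiced retroflex fricative, so [-sonorant, +continuant, +voice] holds; changing it to [-voice] with all other features held fixed yields /ʂ/ (voiceless retroflex fricative). No other segment meets both the structural description and the environment, so the output is [ʂaɡɔrel].

[ʂaɡɔrel]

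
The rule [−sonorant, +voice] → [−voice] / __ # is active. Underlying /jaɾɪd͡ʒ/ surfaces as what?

[jaɾɪt͡ʃ]

/d͡ʒ/ satisfies [−sonorant, +voice] and sits in __ #. The [−voice] counterpart of the voiced postalveolar affricate is /t͡ʃ/. Other segments in /jaɾɪd͡ʒ/ either fail the structural description or are not in the environment, so the surface form is [jaɾɪt͡ʃ].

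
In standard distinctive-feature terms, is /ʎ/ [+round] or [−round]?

[−round]

/ʎ/ is the palatal lateral approximant, hence [−round].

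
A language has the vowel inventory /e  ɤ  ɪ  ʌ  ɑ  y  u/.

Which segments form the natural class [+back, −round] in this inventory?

Eliminate segments failing any feature: /e, ɪ, y/ are [−back]; /u/ is [+round]. The remaining /ɤ, ʌ, ɑ/ satisfy [+back], [−round].

ɤ, ʌ, ɑ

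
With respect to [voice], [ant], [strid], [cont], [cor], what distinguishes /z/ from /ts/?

/z/ (voiced alveolar fricative) and /ts/ (voiceless alveolar affricate) agree on [+anterior], [+strident], [+coronal]. They differ on [voice] (/z/ [+], /ts/ [−]), [continuant] (/z/ [+], /ts/ [−]).

[voice], [continuant]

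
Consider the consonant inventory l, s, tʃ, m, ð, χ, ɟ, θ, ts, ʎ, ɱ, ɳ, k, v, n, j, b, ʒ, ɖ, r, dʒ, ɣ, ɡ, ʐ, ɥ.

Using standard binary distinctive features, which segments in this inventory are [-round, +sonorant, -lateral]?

Eliminate segments failing any feature: /l, ʎ/ are [+lateral]; /s, tʃ, ð, χ, ɟ, θ, ts, k, v, b, ʒ, ɖ, dʒ, ɣ, ɡ, ʐ/ are [-sonorant]; /ɥ/ is [+round]. The remaining /m, ɱ, ɳ, n, j, r/ satisfy [-round], [+sonorant], [-lateral].

m, ɱ, ɳ, n, j, r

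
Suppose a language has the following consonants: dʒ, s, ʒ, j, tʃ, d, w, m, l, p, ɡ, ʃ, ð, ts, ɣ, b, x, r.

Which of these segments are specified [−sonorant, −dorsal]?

dʒ, s, ʒ, tʃ, d, p, ʃ, ð, ts, b

Eliminate segments failing any feature: /j, w, m, l, r/ are [+sonorant]; /ɡ, ɣ, x/ are [+dorsal]. The remaining /dʒ, s, ʒ, tʃ, d, p, ʃ, ð, ts, b/ satisfy [−sonorant], [−dorsal].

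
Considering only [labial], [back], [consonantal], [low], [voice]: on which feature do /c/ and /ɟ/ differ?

The two segments share [−labial], [−back], [+consonantal], [−low]. The only feature from the list on which they differ: /c/ is [−voice] while /ɟ/ is [+voice].

[voice]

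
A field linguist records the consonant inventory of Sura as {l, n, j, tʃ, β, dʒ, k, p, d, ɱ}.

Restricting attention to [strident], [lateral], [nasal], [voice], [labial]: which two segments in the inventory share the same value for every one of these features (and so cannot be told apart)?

d, j

On the given features, /d/ and /j/ have an identical profile: [−strident], [−lateral], [−nasal], [+voice], [−labial]. No other two segments in the inventory coincide on all 5 features. (They do differ in [sonorant], [continuant] and [dorsal], which are not among the given features.)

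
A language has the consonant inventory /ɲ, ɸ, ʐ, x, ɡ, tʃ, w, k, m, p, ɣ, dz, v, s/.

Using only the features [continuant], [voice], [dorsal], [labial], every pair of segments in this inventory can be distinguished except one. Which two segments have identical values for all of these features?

On the given features, /ɲ/ and /ɡ/ have an identical profile: [-continuant], [+voice], [+dorsal], [-labial]. No other two segments in the inventory coincide on all 4 features. (They do differ in [sonorant], [nasal] and [back], which are not among the given features.)

ɲ, ɡ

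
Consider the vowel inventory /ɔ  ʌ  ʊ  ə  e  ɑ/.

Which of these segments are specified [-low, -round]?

Eliminate segments failing any feature: /ɔ, ʊ/ are [+round]; /ɑ/ is [+low]. The remaining /ʌ, ə, e/ satisfy [-low], [-round].

ʌ, ə, e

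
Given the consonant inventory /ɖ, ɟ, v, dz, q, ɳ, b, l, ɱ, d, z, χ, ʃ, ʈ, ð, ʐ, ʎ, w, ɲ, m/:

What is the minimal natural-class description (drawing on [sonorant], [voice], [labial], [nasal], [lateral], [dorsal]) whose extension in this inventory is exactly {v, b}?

/v, b/ are all [−sonorant], [+labial], and no other segment in the inventory matches both values. Dropping any one of them over-generates: [+labial] alone would also admit /ɱ, w, m/; [−sonorant] alone would also admit /ɖ, ɟ, dz, q, …/. No other single listed feature picks out exactly this set either, so fewer than two features will not do.

[−sonorant, +labial]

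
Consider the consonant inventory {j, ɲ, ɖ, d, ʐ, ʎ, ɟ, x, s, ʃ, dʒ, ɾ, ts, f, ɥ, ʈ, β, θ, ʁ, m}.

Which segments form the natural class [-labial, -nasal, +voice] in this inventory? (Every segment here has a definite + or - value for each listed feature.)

j, ɖ, d, ʐ, ʎ, ɟ, dʒ, ɾ, ʁ

Among the inventory, the [-labial] segments are /j, ɲ, ɖ, d, ʐ, ʎ, ɟ, x, s, ʃ, dʒ, ɾ, ts, ʈ, θ, ʁ/.
Within that set, [-nasal] gives /j, ɖ, d, ʐ, ʎ, ɟ, x, s, ʃ, dʒ, ɾ, ts, ʈ, θ, ʁ/.
Intersecting with [+voice] leaves /j, ɖ, d, ʐ, ʎ, ɟ, dʒ, ɾ, ʁ/.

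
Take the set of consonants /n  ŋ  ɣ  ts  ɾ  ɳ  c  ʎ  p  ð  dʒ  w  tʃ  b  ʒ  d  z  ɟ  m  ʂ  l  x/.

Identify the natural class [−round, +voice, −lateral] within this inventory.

Eliminate segments failing any feature: /ts, c, p, tʃ, ʂ, x/ are [−voice]; /ʎ, l/ are [+lateral]; /w/ is [+round]. The remaining /n, ŋ, ɣ, ɾ, ɳ, ð, dʒ, b, ʒ, d, z, ɟ, m/ satisfy [−round], [+voice], [−lateral].

n, ŋ, ɣ, ɾ, ɳ, ð, dʒ, b, ʒ, d, z, ɟ, m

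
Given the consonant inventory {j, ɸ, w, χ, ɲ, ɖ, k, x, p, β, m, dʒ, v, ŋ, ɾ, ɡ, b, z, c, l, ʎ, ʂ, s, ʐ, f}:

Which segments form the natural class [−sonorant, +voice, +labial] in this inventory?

The [−sonorant] segments are /ɸ, χ, ɖ, k, x, p, β, dʒ, v, ɡ, b, z, c, ʂ, s, ʐ, f/.
Within that set, [+voice] gives /ɖ, β, dʒ, v, ɡ, b, z, ʐ/.
Then [+labial] leaves /β, v, b/.

β, v, b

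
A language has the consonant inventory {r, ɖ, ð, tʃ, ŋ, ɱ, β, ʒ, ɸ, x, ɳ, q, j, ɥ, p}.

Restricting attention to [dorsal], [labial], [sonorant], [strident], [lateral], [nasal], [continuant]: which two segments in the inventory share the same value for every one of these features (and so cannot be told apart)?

ɸ, β

Both /ɸ/ and /β/ are [-dorsal], [+labial], [-sonorant], [-strident], [-lateral], [-nasal], [+continuant]. Since the list omits [voice] — which does distinguish the voiceless bilabial fricative from the voiced bilabial fricative — this pair collapses; all other pairs remain distinct.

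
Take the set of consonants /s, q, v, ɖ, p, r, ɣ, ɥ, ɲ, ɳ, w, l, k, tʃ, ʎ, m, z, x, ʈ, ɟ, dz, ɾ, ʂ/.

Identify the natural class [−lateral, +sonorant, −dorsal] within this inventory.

Checking each segment against [−lateral], [+sonorant], [−dorsal]: /r/ (alveolar trill), /ɳ/ (retroflex nasal), /m/ (bilabial nasal), /ɾ/ (alveolar tap) satisfy every feature; every other segment in the inventory fails at least one.

r, ɳ, m, ɾ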